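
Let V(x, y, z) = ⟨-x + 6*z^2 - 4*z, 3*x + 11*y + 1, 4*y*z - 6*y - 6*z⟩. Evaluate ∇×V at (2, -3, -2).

(-14, -28, 3)

(∇×V)₁ = ∂V₃/∂y − ∂V₂/∂z = 4*z - 6
(∇×V)₂ = ∂V₁/∂z − ∂V₃/∂x = 12*z - 4
(∇×V)₃ = ∂V₂/∂x − ∂V₁/∂y = 3
∇×V = (4*z - 6, 12*z - 4, 3)
At (2, -3, -2): (-14, -28, 3).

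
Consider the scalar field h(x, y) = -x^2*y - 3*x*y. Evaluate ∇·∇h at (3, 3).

-6

∂²h/∂x² = -2*y
∂²h/∂y² = 0
∇²h = -2*y
At (3, 3): -6.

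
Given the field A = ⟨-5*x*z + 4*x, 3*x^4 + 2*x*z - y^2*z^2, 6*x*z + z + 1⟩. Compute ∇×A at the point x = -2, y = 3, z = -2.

(-32, 22, -100)

(∇×A)₁ = ∂A₃/∂y − ∂A₂/∂z = -2*x + 2*y^2*z
(∇×A)₂ = ∂A₁/∂z − ∂A₃/∂x = -5*x - 6*z
(∇×A)₃ = ∂A₂/∂x − ∂A₁/∂y = 12*x^3 + 2*z
∇×A = (-2*x + 2*y^2*z, -5*x - 6*z, 12*x^3 + 2*z)
At (-2, 3, -2): (-32, 22, -100).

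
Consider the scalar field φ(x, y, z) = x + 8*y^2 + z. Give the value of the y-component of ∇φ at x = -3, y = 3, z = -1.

(∇φ)_2 = ∂φ/∂y = 16*y
At (-3, 3, -1): 48.

48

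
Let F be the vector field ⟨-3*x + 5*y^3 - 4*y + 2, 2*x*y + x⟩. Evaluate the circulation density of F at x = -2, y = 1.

-8

∂F₂/∂x = 2*y + 1
∂F₁/∂y = 15*y^2 - 4
Scalar curl = -15*y^2 + 2*y + 5
At (-2, 1): -8.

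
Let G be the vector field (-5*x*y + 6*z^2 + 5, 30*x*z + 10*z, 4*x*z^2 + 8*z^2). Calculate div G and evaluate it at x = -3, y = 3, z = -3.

9

∂G₁/∂x = -5*y
∂G₂/∂y = 0
∂G₃/∂z = 8*x*z + 16*z
∇·G = 8*x*z - 5*y + 16*z
At (-3, 3, -3): 9.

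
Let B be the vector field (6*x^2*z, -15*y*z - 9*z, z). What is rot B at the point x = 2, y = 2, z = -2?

(∇×B)₁ = ∂B₃/∂y − ∂B₂/∂z = 15*y + 9
(∇×B)₂ = ∂B₁/∂z − ∂B₃/∂x = 6*x^2
(∇×B)₃ = ∂B₂/∂x − ∂B₁/∂y = 0
∇×B = (15*y + 9, 6*x^2, 0)
At (2, 2, -2): (39, 24, 0).

(39, 24, 0)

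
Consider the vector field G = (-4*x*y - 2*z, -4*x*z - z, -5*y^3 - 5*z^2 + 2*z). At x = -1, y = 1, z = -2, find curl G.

(∇×G)₁ = ∂G₃/∂y − ∂G₂/∂z = 4*x - 15*y^2 + 1
(∇×G)₂ = ∂G₁/∂z − ∂G₃/∂x = -2
(∇×G)₃ = ∂G₂/∂x − ∂G₁/∂y = 4*x - 4*z
∇×G = (4*x - 15*y^2 + 1, -2, 4*x - 4*z)
At (-1, 1, -2): (-18, -2, 4).

(-18, -2, 4)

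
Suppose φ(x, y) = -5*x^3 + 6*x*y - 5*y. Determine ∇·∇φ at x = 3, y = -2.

-90

∂²φ/∂x² = -30*x
∂²φ/∂y² = 0
∇²φ = -30*x
At (3, -2): -90.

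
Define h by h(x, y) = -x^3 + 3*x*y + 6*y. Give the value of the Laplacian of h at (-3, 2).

∂²h/∂x² = -6*x
∂²h/∂y² = 0
∇²h = -6*x
At (-3, 2): 18.

18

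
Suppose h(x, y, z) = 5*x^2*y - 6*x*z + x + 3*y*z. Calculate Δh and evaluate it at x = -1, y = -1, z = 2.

∂²h/∂x² = 10*y
∂²h/∂y² = 0
∂²h/∂z² = 0
∇²h = 10*y
At (-1, -1, 2): -10.

-10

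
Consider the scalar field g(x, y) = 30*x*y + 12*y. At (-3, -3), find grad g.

(-90, -78)

∂g/∂x = 30*y
∂g/∂y = 30*x + 12
∇g = (30*y, 30*x + 12)
At (-3, -3): (-90, -78).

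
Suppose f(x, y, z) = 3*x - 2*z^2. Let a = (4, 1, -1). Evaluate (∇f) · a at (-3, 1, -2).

4

∂f/∂x = 3
∂f/∂y = 0
∂f/∂z = -4*z
∇f at (-3, 1, -2) = (3, 0, 8)
∇f · a = (3)(4) + (0)(1) + (8)(-1) = 4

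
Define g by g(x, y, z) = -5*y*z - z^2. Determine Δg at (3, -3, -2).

∂²g/∂x² = 0
∂²g/∂y² = 0
∂²g/∂z² = -2
∇²g = -2
At (3, -3, -2): -2.

-2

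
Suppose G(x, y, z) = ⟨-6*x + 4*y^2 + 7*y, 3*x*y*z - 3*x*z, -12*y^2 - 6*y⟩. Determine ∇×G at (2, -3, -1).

(90, 0, 29)

(∇×G)₁ = ∂G₃/∂y − ∂G₂/∂z = -3*x*y + 3*x - 24*y - 6
(∇×G)₂ = ∂G₁/∂z − ∂G₃/∂x = 0
(∇×G)₃ = ∂G₂/∂x − ∂G₁/∂y = 3*y*z - 8*y - 3*z - 7
∇×G = (-3*x*y + 3*x - 24*y - 6, 0, 3*y*z - 8*y - 3*z - 7)
At (2, -3, -1): (90, 0, 29).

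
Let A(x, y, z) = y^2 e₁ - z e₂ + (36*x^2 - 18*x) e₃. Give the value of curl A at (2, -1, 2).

(∇×A)₁ = ∂A₃/∂y − ∂A₂/∂z = 1
(∇×A)₂ = ∂A₁/∂z − ∂A₃/∂x = -72*x + 18
(∇×A)₃ = ∂A₂/∂x − ∂A₁/∂y = -2*y
∇×A = (1, -72*x + 18, -2*y)
At (2, -1, 2): (1, -126, 2).

(1, -126, 2)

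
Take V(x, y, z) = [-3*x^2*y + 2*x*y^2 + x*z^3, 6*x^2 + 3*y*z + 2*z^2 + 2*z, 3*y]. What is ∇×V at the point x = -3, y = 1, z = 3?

(-14, -81, 3)

(∇×V)₁ = ∂V₃/∂y − ∂V₂/∂z = -3*y - 4*z + 1
(∇×V)₂ = ∂V₁/∂z − ∂V₃/∂x = 3*x*z^2
(∇×V)₃ = ∂V₂/∂x − ∂V₁/∂y = 3*x^2 - 4*x*y + 12*x
∇×V = (-3*y - 4*z + 1, 3*x*z^2, 3*x^2 - 4*x*y + 12*x)
At (-3, 1, 3): (-14, -81, 3).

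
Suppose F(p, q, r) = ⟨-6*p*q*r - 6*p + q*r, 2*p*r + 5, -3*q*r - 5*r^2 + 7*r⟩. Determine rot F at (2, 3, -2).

(2, -33, -26)

(∇×F)₁ = ∂F₃/∂q − ∂F₂/∂r = -2*p - 3*r
(∇×F)₂ = ∂F₁/∂r − ∂F₃/∂p = -6*p*q + q
(∇×F)₃ = ∂F₂/∂p − ∂F₁/∂q = 6*p*r + r
∇×F = (-2*p - 3*r, -6*p*q + q, 6*p*r + r)
At (2, 3, -2): (2, -33, -26).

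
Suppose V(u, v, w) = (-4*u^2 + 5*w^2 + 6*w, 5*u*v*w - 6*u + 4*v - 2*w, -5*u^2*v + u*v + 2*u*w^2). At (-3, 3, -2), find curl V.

(∇×V)₁ = ∂V₃/∂v − ∂V₂/∂w = -5*u^2 - 5*u*v + u + 2
(∇×V)₂ = ∂V₁/∂w − ∂V₃/∂u = 10*u*v - v - 2*w^2 + 10*w + 6
(∇×V)₃ = ∂V₂/∂u − ∂V₁/∂v = 5*v*w - 6
∇×V = (-5*u^2 - 5*u*v + u + 2, 10*u*v - v - 2*w^2 + 10*w + 6, 5*v*w - 6)
At (-3, 3, -2): (-1, -115, -36).

(-1, -115, -36)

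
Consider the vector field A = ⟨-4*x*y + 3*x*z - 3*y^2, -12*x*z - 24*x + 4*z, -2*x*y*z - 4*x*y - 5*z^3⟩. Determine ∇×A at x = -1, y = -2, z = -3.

(∇×A)₁ = ∂A₃/∂y − ∂A₂/∂z = -2*x*z + 8*x - 4
(∇×A)₂ = ∂A₁/∂z − ∂A₃/∂x = 3*x + 2*y*z + 4*y
(∇×A)₃ = ∂A₂/∂x − ∂A₁/∂y = 4*x + 6*y - 12*z - 24
∇×A = (-2*x*z + 8*x - 4, 3*x + 2*y*z + 4*y, 4*x + 6*y - 12*z - 24)
At (-1, -2, -3): (-18, 1, -4).

(-18, 1, -4)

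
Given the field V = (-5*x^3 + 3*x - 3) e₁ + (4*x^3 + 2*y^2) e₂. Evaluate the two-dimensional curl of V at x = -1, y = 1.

12

∂V₂/∂x = 12*x^2
∂V₁/∂y = 0
Scalar curl = 12*x^2
At (-1, 1): 12.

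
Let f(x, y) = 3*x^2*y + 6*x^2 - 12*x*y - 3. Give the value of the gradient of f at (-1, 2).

(-48, 15)

∂f/∂x = 6*x*y + 12*x - 12*y
∂f/∂y = 3*x^2 - 12*x
∇f = (6*x*y + 12*x - 12*y, 3*x^2 - 12*x)
At (-1, 2): (-48, 15).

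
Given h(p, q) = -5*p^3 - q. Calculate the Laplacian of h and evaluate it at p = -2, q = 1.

60

∂²h/∂p² = -30*p
∂²h/∂q² = 0
∇²h = -30*p
At (-2, 1): 60.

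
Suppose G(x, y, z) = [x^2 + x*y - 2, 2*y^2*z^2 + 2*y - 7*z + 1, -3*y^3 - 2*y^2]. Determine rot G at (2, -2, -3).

(∇×G)₁ = ∂G₃/∂y − ∂G₂/∂z = -4*y^2*z - 9*y^2 - 4*y + 7
(∇×G)₂ = ∂G₁/∂z − ∂G₃/∂x = 0
(∇×G)₃ = ∂G₂/∂x − ∂G₁/∂y = -x
∇×G = (-4*y^2*z - 9*y^2 - 4*y + 7, 0, -x)
At (2, -2, -3): (27, 0, -2).

(27, 0, -2)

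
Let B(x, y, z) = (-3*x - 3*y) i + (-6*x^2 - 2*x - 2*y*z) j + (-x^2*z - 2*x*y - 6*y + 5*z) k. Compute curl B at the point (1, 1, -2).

(∇×B)₁ = ∂B₃/∂y − ∂B₂/∂z = -2*x + 2*y - 6
(∇×B)₂ = ∂B₁/∂z − ∂B₃/∂x = 2*x*z + 2*y
(∇×B)₃ = ∂B₂/∂x − ∂B₁/∂y = -12*x + 1
∇×B = (-2*x + 2*y - 6, 2*x*z + 2*y, -12*x + 1)
At (1, 1, -2): (-6, -2, -11).

(-6, -2, -11)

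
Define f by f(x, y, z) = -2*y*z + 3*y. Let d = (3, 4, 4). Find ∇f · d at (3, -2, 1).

20

∂f/∂x = 0
∂f/∂y = -2*z + 3
∂f/∂z = -2*y
∇f at (3, -2, 1) = (0, 1, 4)
∇f · d = (0)(3) + (1)(4) + (4)(4) = 20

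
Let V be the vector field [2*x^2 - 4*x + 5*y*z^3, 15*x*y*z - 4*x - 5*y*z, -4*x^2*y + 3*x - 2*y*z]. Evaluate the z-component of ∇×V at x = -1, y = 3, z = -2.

-54

(∇×V)_3 = ∂V₂/∂x − ∂V₁/∂y
= 15*y*z - 4 − (5*z^3)
= 15*y*z - 5*z^3 - 4
At (-1, 3, -2): -54.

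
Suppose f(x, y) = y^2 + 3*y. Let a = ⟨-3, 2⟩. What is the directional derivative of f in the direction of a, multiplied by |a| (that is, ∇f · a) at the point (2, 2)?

14

∂f/∂x = 0
∂f/∂y = 2*y + 3
∇f at (2, 2) = (0, 7)
∇f · a = (0)(-3) + (7)(2) = 14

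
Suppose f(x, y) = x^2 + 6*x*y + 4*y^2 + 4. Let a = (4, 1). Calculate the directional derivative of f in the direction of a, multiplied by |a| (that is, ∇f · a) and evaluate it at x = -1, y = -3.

∂f/∂x = 2*x + 6*y
∂f/∂y = 6*x + 8*y
∇f at (-1, -3) = (-20, -30)
∇f · a = (-20)(4) + (-30)(1) = -110

-110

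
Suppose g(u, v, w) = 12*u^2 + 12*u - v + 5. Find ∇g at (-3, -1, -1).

(-60, -1, 0)

∂g/∂u = 24*u + 12
∂g/∂v = -1
∂g/∂w = 0
∇g = (24*u + 12, -1, 0)
At (-3, -1, -1): (-60, -1, 0).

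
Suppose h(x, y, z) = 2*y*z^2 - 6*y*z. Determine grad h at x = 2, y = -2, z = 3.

(0, 0, -12)

∂h/∂x = 0
∂h/∂y = 2*z^2 - 6*z
∂h/∂z = 4*y*z - 6*y
∇h = (0, 2*z^2 - 6*z, 4*y*z - 6*y)
At (2, -2, 3): (0, 0, -12).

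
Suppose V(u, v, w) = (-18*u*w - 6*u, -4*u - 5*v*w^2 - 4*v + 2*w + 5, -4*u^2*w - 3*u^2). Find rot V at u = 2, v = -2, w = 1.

(-22, -8, -4)

(∇×V)₁ = ∂V₃/∂v − ∂V₂/∂w = 10*v*w - 2
(∇×V)₂ = ∂V₁/∂w − ∂V₃/∂u = 8*u*w - 12*u
(∇×V)₃ = ∂V₂/∂u − ∂V₁/∂v = -4
∇×V = (10*v*w - 2, 8*u*w - 12*u, -4)
At (2, -2, 1): (-22, -8, -4).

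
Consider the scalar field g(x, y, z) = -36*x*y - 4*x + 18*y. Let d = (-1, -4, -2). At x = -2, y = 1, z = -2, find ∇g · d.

∂g/∂x = -36*y - 4
∂g/∂y = -36*x + 18
∂g/∂z = 0
∇g at (-2, 1, -2) = (-40, 90, 0)
∇g · d = (-40)(-1) + (90)(-4) + (0)(-2) = -320

-320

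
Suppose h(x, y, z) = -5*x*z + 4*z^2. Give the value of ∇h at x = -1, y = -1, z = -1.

∂h/∂x = -5*z
∂h/∂y = 0
∂h/∂z = -5*x + 8*z
∇h = (-5*z, 0, -5*x + 8*z)
At (-1, -1, -1): (5, 0, -3).

(5, 0, -3)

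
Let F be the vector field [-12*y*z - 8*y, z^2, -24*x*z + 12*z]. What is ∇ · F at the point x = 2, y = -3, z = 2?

∂F₁/∂x = 0
∂F₂/∂y = 0
∂F₃/∂z = -24*x + 12
∇·F = -24*x + 12
At (2, -3, 2): -36.

-36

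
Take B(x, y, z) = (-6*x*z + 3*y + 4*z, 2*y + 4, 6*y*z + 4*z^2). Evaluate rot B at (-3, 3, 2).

(∇×B)₁ = ∂B₃/∂y − ∂B₂/∂z = 6*z
(∇×B)₂ = ∂B₁/∂z − ∂B₃/∂x = -6*x + 4
(∇×B)₃ = ∂B₂/∂x − ∂B₁/∂y = -3
∇×B = (6*z, -6*x + 4, -3)
At (-3, 3, 2): (12, 22, -3).

(12, 22, -3)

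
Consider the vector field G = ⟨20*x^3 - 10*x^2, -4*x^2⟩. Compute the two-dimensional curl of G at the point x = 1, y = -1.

-8

∂G₂/∂x = -8*x
∂G₁/∂y = 0
Scalar curl = -8*x
At (1, -1): -8.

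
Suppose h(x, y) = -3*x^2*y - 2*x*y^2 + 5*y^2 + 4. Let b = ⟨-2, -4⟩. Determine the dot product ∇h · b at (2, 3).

∂h/∂x = -6*x*y - 2*y^2
∂h/∂y = -3*x^2 - 4*x*y + 10*y
∇h at (2, 3) = (-54, -6)
∇h · b = (-54)(-2) + (-6)(-4) = 132

132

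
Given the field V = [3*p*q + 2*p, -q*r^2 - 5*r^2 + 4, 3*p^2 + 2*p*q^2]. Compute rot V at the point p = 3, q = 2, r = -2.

(∇×V)₁ = ∂V₃/∂q − ∂V₂/∂r = 4*p*q + 2*q*r + 10*r
(∇×V)₂ = ∂V₁/∂r − ∂V₃/∂p = -6*p - 2*q^2
(∇×V)₃ = ∂V₂/∂p − ∂V₁/∂q = -3*p
∇×V = (4*p*q + 2*q*r + 10*r, -6*p - 2*q^2, -3*p)
At (3, 2, -2): (-4, -26, -9).

(-4, -26, -9)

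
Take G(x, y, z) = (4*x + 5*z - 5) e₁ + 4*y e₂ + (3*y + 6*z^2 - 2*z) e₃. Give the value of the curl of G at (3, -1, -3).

(3, 5, 0)

(∇×G)₁ = ∂G₃/∂y − ∂G₂/∂z = 3
(∇×G)₂ = ∂G₁/∂z − ∂G₃/∂x = 5
(∇×G)₃ = ∂G₂/∂x − ∂G₁/∂y = 0
∇×G = (3, 5, 0)
At (3, -1, -3): (3, 5, 0).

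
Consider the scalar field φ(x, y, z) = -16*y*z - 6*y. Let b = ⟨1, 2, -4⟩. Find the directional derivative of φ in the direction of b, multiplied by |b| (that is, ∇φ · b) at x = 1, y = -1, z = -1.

-44

∂φ/∂x = 0
∂φ/∂y = -16*z - 6
∂φ/∂z = -16*y
∇φ at (1, -1, -1) = (0, 10, 16)
∇φ · b = (0)(1) + (10)(2) + (16)(-4) = -44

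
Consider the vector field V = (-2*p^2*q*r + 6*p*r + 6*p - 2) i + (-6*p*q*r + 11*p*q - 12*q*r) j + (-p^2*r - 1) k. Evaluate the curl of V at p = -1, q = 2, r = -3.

(12, -4, 52)

(∇×V)₁ = ∂V₃/∂q − ∂V₂/∂r = 6*p*q + 12*q
(∇×V)₂ = ∂V₁/∂r − ∂V₃/∂p = -2*p^2*q + 2*p*r + 6*p
(∇×V)₃ = ∂V₂/∂p − ∂V₁/∂q = 2*p^2*r - 6*q*r + 11*q
∇×V = (6*p*q + 12*q, -2*p^2*q + 2*p*r + 6*p, 2*p^2*r - 6*q*r + 11*q)
At (-1, 2, -3): (12, -4, 52).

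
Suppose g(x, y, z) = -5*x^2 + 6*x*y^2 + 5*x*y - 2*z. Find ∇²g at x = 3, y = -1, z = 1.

∂²g/∂x² = -10
∂²g/∂y² = 12*x
∂²g/∂z² = 0
∇²g = 12*x - 10
At (3, -1, 1): 26.

26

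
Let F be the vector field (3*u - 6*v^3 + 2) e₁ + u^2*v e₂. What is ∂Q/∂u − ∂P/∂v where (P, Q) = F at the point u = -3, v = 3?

∂F₂/∂u = 2*u*v
∂F₁/∂v = -18*v^2
Scalar curl = 2*u*v + 18*v^2
At (-3, 3): 144.

144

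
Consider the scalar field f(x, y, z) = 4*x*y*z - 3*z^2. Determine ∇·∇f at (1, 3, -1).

-6

∂²f/∂x² = 0
∂²f/∂y² = 0
∂²f/∂z² = -6
∇²f = -6
At (1, 3, -1): -6.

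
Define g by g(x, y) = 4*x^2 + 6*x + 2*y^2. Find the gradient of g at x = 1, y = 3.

∂g/∂x = 8*x + 6
∂g/∂y = 4*y
∇g = (8*x + 6, 4*y)
At (1, 3): (14, 12).

(14, 12)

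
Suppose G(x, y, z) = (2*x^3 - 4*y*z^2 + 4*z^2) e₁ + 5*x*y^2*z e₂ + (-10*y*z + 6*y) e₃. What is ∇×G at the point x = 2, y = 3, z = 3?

(∇×G)₁ = ∂G₃/∂y − ∂G₂/∂z = -5*x*y^2 - 10*z + 6
(∇×G)₂ = ∂G₁/∂z − ∂G₃/∂x = -8*y*z + 8*z
(∇×G)₃ = ∂G₂/∂x − ∂G₁/∂y = 5*y^2*z + 4*z^2
∇×G = (-5*x*y^2 - 10*z + 6, -8*y*z + 8*z, 5*y^2*z + 4*z^2)
At (2, 3, 3): (-114, -48, 171).

(-114, -48, 171)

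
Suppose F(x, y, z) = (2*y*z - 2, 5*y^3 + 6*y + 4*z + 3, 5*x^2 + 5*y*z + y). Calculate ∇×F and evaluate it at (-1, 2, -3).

(-18, 14, 6)

(∇×F)₁ = ∂F₃/∂y − ∂F₂/∂z = 5*z - 3
(∇×F)₂ = ∂F₁/∂z − ∂F₃/∂x = -10*x + 2*y
(∇×F)₃ = ∂F₂/∂x − ∂F₁/∂y = -2*z
∇×F = (5*z - 3, -10*x + 2*y, -2*z)
At (-1, 2, -3): (-18, 14, 6).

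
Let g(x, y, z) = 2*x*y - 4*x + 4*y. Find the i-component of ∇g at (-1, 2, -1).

0

(∇g)_1 = ∂g/∂x = 2*y - 4
At (-1, 2, -1): 0.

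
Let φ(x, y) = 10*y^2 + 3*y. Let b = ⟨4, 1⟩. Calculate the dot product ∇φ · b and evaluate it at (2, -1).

∂φ/∂x = 0
∂φ/∂y = 20*y + 3
∇φ at (2, -1) = (0, -17)
∇φ · b = (0)(4) + (-17)(1) = -17

-17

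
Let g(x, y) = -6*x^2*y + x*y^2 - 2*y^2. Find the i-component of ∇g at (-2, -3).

-63

(∇g)_1 = ∂g/∂x = -12*x*y + y^2
At (-2, -3): -63.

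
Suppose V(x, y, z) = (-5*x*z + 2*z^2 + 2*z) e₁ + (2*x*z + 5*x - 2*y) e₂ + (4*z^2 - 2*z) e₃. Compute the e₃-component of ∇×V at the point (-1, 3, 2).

(∇×V)_3 = ∂V₂/∂x − ∂V₁/∂y
= 2*z + 5 − (0)
= 2*z + 5
At (-1, 3, 2): 9.

9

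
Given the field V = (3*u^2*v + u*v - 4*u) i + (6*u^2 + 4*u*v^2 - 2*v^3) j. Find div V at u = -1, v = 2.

-54

∂V₁/∂u = 6*u*v + v - 4
∂V₂/∂v = 8*u*v - 6*v^2
∇·V = 14*u*v - 6*v^2 + v - 4
At (-1, 2): -54.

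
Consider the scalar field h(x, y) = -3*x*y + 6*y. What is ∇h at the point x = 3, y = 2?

(-6, -3)

∂h/∂x = -3*y
∂h/∂y = -3*x + 6
∇h = (-3*y, -3*x + 6)
At (3, 2): (-6, -3).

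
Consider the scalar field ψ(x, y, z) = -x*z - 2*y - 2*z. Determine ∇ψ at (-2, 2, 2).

∂ψ/∂x = -z
∂ψ/∂y = -2
∂ψ/∂z = -x - 2
∇ψ = (-z, -2, -x - 2)
At (-2, 2, 2): (-2, -2, 0).

(-2, -2, 0)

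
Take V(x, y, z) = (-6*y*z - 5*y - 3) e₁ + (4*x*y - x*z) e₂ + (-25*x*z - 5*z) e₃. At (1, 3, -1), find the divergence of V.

∂V₁/∂x = 0
∂V₂/∂y = 4*x
∂V₃/∂z = -25*x - 5
∇·V = -21*x - 5
At (1, 3, -1): -26.

-26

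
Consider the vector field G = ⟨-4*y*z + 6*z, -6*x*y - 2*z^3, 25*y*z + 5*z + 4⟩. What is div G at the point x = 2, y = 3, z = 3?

68

∂G₁/∂x = 0
∂G₂/∂y = -6*x
∂G₃/∂z = 25*y + 5
∇·G = -6*x + 25*y + 5
At (2, 3, 3): 68.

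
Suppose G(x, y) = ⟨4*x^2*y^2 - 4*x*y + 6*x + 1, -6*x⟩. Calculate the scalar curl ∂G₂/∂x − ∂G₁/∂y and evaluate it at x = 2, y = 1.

∂G₂/∂x = -6
∂G₁/∂y = 8*x^2*y - 4*x
Scalar curl = -8*x^2*y + 4*x - 6
At (2, 1): -30.

-30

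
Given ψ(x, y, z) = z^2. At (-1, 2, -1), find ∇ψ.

(0, 0, -2)

∂ψ/∂x = 0
∂ψ/∂y = 0
∂ψ/∂z = 2*z
∇ψ = (0, 0, 2*z)
At (-1, 2, -1): (0, 0, -2).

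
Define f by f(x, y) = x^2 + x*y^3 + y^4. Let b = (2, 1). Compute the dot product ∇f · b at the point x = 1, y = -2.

-32

∂f/∂x = 2*x + y^3
∂f/∂y = 3*x*y^2 + 4*y^3
∇f at (1, -2) = (-6, -20)
∇f · b = (-6)(2) + (-20)(1) = -32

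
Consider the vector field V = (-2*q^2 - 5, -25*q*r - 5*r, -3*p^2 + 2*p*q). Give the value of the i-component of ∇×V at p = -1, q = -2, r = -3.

(∇×V)_1 = ∂V₃/∂q − ∂V₂/∂r
= 2*p − (-25*q - 5)
= 2*p + 25*q + 5
At (-1, -2, -3): -47.

-47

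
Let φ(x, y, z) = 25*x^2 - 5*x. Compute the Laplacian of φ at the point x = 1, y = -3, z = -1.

∂²φ/∂x² = 50
∂²φ/∂y² = 0
∂²φ/∂z² = 0
∇²φ = 50
At (1, -3, -1): 50.

50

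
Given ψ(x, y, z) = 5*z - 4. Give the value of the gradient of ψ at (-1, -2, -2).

∂ψ/∂x = 0
∂ψ/∂y = 0
∂ψ/∂z = 5
∇ψ = (0, 0, 5)
At (-1, -2, -2): (0, 0, 5).

(0, 0, 5)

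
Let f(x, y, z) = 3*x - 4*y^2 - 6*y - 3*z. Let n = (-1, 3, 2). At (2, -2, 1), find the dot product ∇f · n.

∂f/∂x = 3
∂f/∂y = -8*y - 6
∂f/∂z = -3
∇f at (2, -2, 1) = (3, 10, -3)
∇f · n = (3)(-1) + (10)(3) + (-3)(2) = 21

21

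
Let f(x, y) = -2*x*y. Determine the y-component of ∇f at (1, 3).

-2

(∇f)_2 = ∂f/∂y = -2*x
At (1, 3): -2.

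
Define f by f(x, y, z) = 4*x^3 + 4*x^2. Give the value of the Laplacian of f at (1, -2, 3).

∂²f/∂x² = 8*(3*x + 1)
∂²f/∂y² = 0
∂²f/∂z² = 0
∇²f = 24*x + 8
At (1, -2, 3): 32.

32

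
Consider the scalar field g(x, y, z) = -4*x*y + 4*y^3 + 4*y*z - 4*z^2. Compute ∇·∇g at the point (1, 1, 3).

16

∂²g/∂x² = 0
∂²g/∂y² = 24*y
∂²g/∂z² = -8
∇²g = 24*y - 8
At (1, 1, 3): 16.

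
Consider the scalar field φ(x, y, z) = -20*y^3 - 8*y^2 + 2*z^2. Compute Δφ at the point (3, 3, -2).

-372

∂²φ/∂x² = 0
∂²φ/∂y² = -8*(15*y + 2)
∂²φ/∂z² = 4
∇²φ = -120*y - 12
At (3, 3, -2): -372.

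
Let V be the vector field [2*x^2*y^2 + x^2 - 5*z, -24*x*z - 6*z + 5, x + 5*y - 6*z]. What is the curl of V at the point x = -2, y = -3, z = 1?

(∇×V)₁ = ∂V₃/∂y − ∂V₂/∂z = 24*x + 11
(∇×V)₂ = ∂V₁/∂z − ∂V₃/∂x = -6
(∇×V)₃ = ∂V₂/∂x − ∂V₁/∂y = -4*x^2*y - 24*z
∇×V = (24*x + 11, -6, -4*x^2*y - 24*z)
At (-2, -3, 1): (-37, -6, 24).

(-37, -6, 24)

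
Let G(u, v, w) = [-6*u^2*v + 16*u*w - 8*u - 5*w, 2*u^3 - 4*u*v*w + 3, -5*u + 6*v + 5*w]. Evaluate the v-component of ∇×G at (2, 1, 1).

32

(∇×G)_2 = ∂G₁/∂w − ∂G₃/∂u
= 16*u - 5 − (-5)
= 16*u
At (2, 1, 1): 32.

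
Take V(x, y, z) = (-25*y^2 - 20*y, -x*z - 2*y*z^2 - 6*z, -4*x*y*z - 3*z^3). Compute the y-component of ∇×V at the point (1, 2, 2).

16

(∇×V)_2 = ∂V₁/∂z − ∂V₃/∂x
= 0 − (-4*y*z)
= 4*y*z
At (1, 2, 2): 16.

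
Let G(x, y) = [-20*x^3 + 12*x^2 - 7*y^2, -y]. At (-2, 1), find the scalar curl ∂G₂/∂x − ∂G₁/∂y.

∂G₂/∂x = 0
∂G₁/∂y = -14*y
Scalar curl = 14*y
At (-2, 1): 14.

14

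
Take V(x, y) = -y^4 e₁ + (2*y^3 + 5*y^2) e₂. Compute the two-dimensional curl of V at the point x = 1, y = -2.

-32

∂V₂/∂x = 0
∂V₁/∂y = -4*y^3
Scalar curl = 4*y^3
At (1, -2): -32.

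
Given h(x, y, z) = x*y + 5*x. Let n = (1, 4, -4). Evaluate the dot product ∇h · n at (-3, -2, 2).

∂h/∂x = y + 5
∂h/∂y = x
∂h/∂z = 0
∇h at (-3, -2, 2) = (3, -3, 0)
∇h · n = (3)(1) + (-3)(4) + (0)(-4) = -9

-9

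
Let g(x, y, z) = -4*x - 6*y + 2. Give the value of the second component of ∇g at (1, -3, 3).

-6

(∇g)_2 = ∂g/∂y = -6
At (1, -3, 3): -6.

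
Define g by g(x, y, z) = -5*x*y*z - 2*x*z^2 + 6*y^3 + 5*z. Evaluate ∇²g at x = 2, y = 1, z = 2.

28

∂²g/∂x² = 0
∂²g/∂y² = 36*y
∂²g/∂z² = -4*x
∇²g = -4*x + 36*y
At (2, 1, 2): 28.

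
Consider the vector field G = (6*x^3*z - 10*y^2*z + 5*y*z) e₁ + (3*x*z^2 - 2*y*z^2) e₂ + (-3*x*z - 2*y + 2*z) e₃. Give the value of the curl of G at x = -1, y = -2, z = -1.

(∇×G)₁ = ∂G₃/∂y − ∂G₂/∂z = -6*x*z + 4*y*z - 2
(∇×G)₂ = ∂G₁/∂z − ∂G₃/∂x = 6*x^3 - 10*y^2 + 5*y + 3*z
(∇×G)₃ = ∂G₂/∂x − ∂G₁/∂y = 20*y*z + 3*z^2 - 5*z
∇×G = (-6*x*z + 4*y*z - 2, 6*x^3 - 10*y^2 + 5*y + 3*z, 20*y*z + 3*z^2 - 5*z)
At (-1, -2, -1): (0, -59, 48).

(0, -59, 48)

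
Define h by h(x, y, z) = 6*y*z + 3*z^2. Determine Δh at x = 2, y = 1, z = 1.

6

∂²h/∂x² = 0
∂²h/∂y² = 0
∂²h/∂z² = 6
∇²h = 6
At (2, 1, 1): 6.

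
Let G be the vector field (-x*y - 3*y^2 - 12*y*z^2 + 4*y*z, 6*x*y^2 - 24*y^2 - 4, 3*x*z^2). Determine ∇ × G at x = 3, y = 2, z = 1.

(∇×G)₁ = ∂G₃/∂y − ∂G₂/∂z = 0
(∇×G)₂ = ∂G₁/∂z − ∂G₃/∂x = -24*y*z + 4*y - 3*z^2
(∇×G)₃ = ∂G₂/∂x − ∂G₁/∂y = x + 6*y^2 + 6*y + 12*z^2 - 4*z
∇×G = (0, -24*y*z + 4*y - 3*z^2, x + 6*y^2 + 6*y + 12*z^2 - 4*z)
At (3, 2, 1): (0, -43, 47).

(0, -43, 47)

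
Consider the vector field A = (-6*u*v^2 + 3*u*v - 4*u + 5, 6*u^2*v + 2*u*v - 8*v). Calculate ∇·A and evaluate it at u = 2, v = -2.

∂A₁/∂u = -6*v^2 + 3*v - 4
∂A₂/∂v = 6*u^2 + 2*u - 8
∇·A = 6*u^2 + 2*u - 6*v^2 + 3*v - 12
At (2, -2): -14.

-14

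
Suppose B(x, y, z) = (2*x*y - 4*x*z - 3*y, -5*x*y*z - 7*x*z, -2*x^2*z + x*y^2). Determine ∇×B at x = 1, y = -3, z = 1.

(∇×B)₁ = ∂B₃/∂y − ∂B₂/∂z = 7*x*y + 7*x
(∇×B)₂ = ∂B₁/∂z − ∂B₃/∂x = 4*x*z - 4*x - y^2
(∇×B)₃ = ∂B₂/∂x − ∂B₁/∂y = -2*x - 5*y*z - 7*z + 3
∇×B = (7*x*y + 7*x, 4*x*z - 4*x - y^2, -2*x - 5*y*z - 7*z + 3)
At (1, -3, 1): (-14, -9, 9).

(-14, -9, 9)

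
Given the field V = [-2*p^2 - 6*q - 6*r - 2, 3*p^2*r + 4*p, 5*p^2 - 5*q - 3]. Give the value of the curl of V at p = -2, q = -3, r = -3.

(∇×V)₁ = ∂V₃/∂q − ∂V₂/∂r = -3*p^2 - 5
(∇×V)₂ = ∂V₁/∂r − ∂V₃/∂p = -10*p - 6
(∇×V)₃ = ∂V₂/∂p − ∂V₁/∂q = 6*p*r + 10
∇×V = (-3*p^2 - 5, -10*p - 6, 6*p*r + 10)
At (-2, -3, -3): (-17, 14, 46).

(-17, 14, 46)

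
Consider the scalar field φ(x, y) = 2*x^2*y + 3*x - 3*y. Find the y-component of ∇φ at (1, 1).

-1

(∇φ)_2 = ∂φ/∂y = 2*x^2 - 3
At (1, 1): -1.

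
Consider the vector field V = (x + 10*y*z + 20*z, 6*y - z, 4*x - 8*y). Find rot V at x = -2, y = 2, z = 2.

(∇×V)₁ = ∂V₃/∂y − ∂V₂/∂z = -7
(∇×V)₂ = ∂V₁/∂z − ∂V₃/∂x = 10*y + 16
(∇×V)₃ = ∂V₂/∂x − ∂V₁/∂y = -10*z
∇×V = (-7, 10*y + 16, -10*z)
At (-2, 2, 2): (-7, 36, -20).

(-7, 36, -20)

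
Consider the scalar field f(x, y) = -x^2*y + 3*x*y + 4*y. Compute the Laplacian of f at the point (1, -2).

4

∂²f/∂x² = -2*y
∂²f/∂y² = 0
∇²f = -2*y
At (1, -2): 4.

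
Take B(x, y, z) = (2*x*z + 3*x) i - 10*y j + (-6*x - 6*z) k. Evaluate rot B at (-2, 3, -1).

(∇×B)₁ = ∂B₃/∂y − ∂B₂/∂z = 0
(∇×B)₂ = ∂B₁/∂z − ∂B₃/∂x = 2*x + 6
(∇×B)₃ = ∂B₂/∂x − ∂B₁/∂y = 0
∇×B = (0, 2*x + 6, 0)
At (-2, 3, -1): (0, 2, 0).

(0, 2, 0)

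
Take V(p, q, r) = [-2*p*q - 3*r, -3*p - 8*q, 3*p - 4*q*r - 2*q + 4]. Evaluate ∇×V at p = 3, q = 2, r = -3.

(10, -6, 3)

(∇×V)₁ = ∂V₃/∂q − ∂V₂/∂r = -4*r - 2
(∇×V)₂ = ∂V₁/∂r − ∂V₃/∂p = -6
(∇×V)₃ = ∂V₂/∂p − ∂V₁/∂q = 2*p - 3
∇×V = (-4*r - 2, -6, 2*p - 3)
At (3, 2, -3): (10, -6, 3).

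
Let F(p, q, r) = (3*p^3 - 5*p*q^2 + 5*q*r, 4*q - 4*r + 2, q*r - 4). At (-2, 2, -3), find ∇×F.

(1, 10, -25)

(∇×F)₁ = ∂F₃/∂q − ∂F₂/∂r = r + 4
(∇×F)₂ = ∂F₁/∂r − ∂F₃/∂p = 5*q
(∇×F)₃ = ∂F₂/∂p − ∂F₁/∂q = 10*p*q - 5*r
∇×F = (r + 4, 5*q, 10*p*q - 5*r)
At (-2, 2, -3): (1, 10, -25).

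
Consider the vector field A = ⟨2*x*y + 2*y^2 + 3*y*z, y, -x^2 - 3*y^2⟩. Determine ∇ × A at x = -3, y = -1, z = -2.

(∇×A)₁ = ∂A₃/∂y − ∂A₂/∂z = -6*y
(∇×A)₂ = ∂A₁/∂z − ∂A₃/∂x = 2*x + 3*y
(∇×A)₃ = ∂A₂/∂x − ∂A₁/∂y = -2*x - 4*y - 3*z
∇×A = (-6*y, 2*x + 3*y, -2*x - 4*y - 3*z)
At (-3, -1, -2): (6, -9, 16).

(6, -9, 16)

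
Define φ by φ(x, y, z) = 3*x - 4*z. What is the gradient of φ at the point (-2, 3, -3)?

(3, 0, -4)

∂φ/∂x = 3
∂φ/∂y = 0
∂φ/∂z = -4
∇φ = (3, 0, -4)
At (-2, 3, -3): (3, 0, -4).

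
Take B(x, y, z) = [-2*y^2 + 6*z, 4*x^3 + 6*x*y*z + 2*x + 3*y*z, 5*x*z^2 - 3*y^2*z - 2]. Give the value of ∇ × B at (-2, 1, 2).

(∇×B)₁ = ∂B₃/∂y − ∂B₂/∂z = -6*x*y - 6*y*z - 3*y
(∇×B)₂ = ∂B₁/∂z − ∂B₃/∂x = -5*z^2 + 6
(∇×B)₃ = ∂B₂/∂x − ∂B₁/∂y = 12*x^2 + 6*y*z + 4*y + 2
∇×B = (-6*x*y - 6*y*z - 3*y, -5*z^2 + 6, 12*x^2 + 6*y*z + 4*y + 2)
At (-2, 1, 2): (-3, -14, 66).

(-3, -14, 66)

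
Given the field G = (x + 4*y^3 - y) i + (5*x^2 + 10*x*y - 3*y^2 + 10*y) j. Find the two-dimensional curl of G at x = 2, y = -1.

-1

∂G₂/∂x = 10*x + 10*y
∂G₁/∂y = 12*y^2 - 1
Scalar curl = 10*x - 12*y^2 + 10*y + 1
At (2, -1): -1.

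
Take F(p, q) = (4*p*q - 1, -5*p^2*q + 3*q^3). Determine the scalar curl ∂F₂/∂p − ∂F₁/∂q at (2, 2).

-48

∂F₂/∂p = -10*p*q
∂F₁/∂q = 4*p
Scalar curl = -10*p*q - 4*p
At (2, 2): -48.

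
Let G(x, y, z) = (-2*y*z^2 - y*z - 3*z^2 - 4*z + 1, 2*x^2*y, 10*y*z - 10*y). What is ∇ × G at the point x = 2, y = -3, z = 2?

(10, 11, -14)

(∇×G)₁ = ∂G₃/∂y − ∂G₂/∂z = 10*z - 10
(∇×G)₂ = ∂G₁/∂z − ∂G₃/∂x = -4*y*z - y - 6*z - 4
(∇×G)₃ = ∂G₂/∂x − ∂G₁/∂y = 4*x*y + 2*z^2 + z
∇×G = (10*z - 10, -4*y*z - y - 6*z - 4, 4*x*y + 2*z^2 + z)
At (2, -3, 2): (10, 11, -14).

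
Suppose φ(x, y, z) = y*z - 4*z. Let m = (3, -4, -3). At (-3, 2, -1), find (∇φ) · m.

10

∂φ/∂x = 0
∂φ/∂y = z
∂φ/∂z = y - 4
∇φ at (-3, 2, -1) = (0, -1, -2)
∇φ · m = (0)(3) + (-1)(-4) + (-2)(-3) = 10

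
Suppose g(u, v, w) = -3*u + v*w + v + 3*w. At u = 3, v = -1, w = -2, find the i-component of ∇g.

(∇g)_1 = ∂g/∂u = -3
At (3, -1, -2): -3.

-3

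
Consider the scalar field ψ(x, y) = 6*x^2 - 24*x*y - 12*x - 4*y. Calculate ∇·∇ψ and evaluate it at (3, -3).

∂²ψ/∂x² = 12
∂²ψ/∂y² = 0
∇²ψ = 12
At (3, -3): 12.

12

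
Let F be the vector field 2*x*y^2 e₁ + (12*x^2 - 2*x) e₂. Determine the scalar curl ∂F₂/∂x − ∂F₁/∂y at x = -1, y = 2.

∂F₂/∂x = 24*x - 2
∂F₁/∂y = 4*x*y
Scalar curl = -4*x*y + 24*x - 2
At (-1, 2): -18.

-18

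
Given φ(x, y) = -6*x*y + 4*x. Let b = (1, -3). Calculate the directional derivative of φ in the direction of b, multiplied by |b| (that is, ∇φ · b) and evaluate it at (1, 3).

4

∂φ/∂x = -6*y + 4
∂φ/∂y = -6*x
∇φ at (1, 3) = (-14, -6)
∇φ · b = (-14)(1) + (-6)(-3) = 4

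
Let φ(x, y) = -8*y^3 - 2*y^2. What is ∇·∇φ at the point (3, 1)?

∂²φ/∂x² = 0
∂²φ/∂y² = -4*(12*y + 1)
∇²φ = -48*y - 4
At (3, 1): -52.

-52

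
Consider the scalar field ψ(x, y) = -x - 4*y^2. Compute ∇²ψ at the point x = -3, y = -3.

-8

∂²ψ/∂x² = 0
∂²ψ/∂y² = -8
∇²ψ = -8
At (-3, -3): -8.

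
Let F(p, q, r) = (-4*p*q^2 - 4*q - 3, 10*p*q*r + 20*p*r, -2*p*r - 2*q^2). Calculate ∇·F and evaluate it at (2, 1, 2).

∂F₁/∂p = -4*q^2
∂F₂/∂q = 10*p*r
∂F₃/∂r = -2*p
∇·F = 10*p*r - 2*p - 4*q^2
At (2, 1, 2): 32.

32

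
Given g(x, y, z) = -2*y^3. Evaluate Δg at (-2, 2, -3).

-24

∂²g/∂x² = 0
∂²g/∂y² = -12*y
∂²g/∂z² = 0
∇²g = -12*y
At (-2, 2, -3): -24.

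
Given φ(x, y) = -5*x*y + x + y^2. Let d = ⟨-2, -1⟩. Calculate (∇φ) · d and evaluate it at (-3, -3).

∂φ/∂x = -5*y + 1
∂φ/∂y = -5*x + 2*y
∇φ at (-3, -3) = (16, 9)
∇φ · d = (16)(-2) + (9)(-1) = -41

-41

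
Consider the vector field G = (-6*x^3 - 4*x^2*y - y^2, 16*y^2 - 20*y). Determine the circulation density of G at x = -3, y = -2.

∂G₂/∂x = 0
∂G₁/∂y = -4*x^2 - 2*y
Scalar curl = 4*x^2 + 2*y
At (-3, -2): 32.

32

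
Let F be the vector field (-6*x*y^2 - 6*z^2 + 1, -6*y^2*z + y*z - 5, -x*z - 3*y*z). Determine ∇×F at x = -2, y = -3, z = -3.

(66, 33, 72)

(∇×F)₁ = ∂F₃/∂y − ∂F₂/∂z = 6*y^2 - y - 3*z
(∇×F)₂ = ∂F₁/∂z − ∂F₃/∂x = -11*z
(∇×F)₃ = ∂F₂/∂x − ∂F₁/∂y = 12*x*y
∇×F = (6*y^2 - y - 3*z, -11*z, 12*x*y)
At (-2, -3, -3): (66, 33, 72).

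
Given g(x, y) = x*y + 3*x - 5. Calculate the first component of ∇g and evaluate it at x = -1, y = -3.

0

(∇g)_1 = ∂g/∂x = y + 3
At (-1, -3): 0.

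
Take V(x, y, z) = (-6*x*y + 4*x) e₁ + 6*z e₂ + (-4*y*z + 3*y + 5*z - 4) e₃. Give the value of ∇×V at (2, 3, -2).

(∇×V)₁ = ∂V₃/∂y − ∂V₂/∂z = -4*z - 3
(∇×V)₂ = ∂V₁/∂z − ∂V₃/∂x = 0
(∇×V)₃ = ∂V₂/∂x − ∂V₁/∂y = 6*x
∇×V = (-4*z - 3, 0, 6*x)
At (2, 3, -2): (5, 0, 12).

(5, 0, 12)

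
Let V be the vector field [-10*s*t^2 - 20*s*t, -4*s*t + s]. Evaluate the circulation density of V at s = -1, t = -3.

∂V₂/∂s = -4*t + 1
∂V₁/∂t = -20*s*t - 20*s
Scalar curl = 20*s*t + 20*s - 4*t + 1
At (-1, -3): 53.

53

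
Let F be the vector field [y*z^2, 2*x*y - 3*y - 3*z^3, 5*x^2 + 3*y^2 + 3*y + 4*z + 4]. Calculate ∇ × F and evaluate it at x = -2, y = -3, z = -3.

(66, 38, -15)

(∇×F)₁ = ∂F₃/∂y − ∂F₂/∂z = 6*y + 9*z^2 + 3
(∇×F)₂ = ∂F₁/∂z − ∂F₃/∂x = -10*x + 2*y*z
(∇×F)₃ = ∂F₂/∂x − ∂F₁/∂y = 2*y - z^2
∇×F = (6*y + 9*z^2 + 3, -10*x + 2*y*z, 2*y - z^2)
At (-2, -3, -3): (66, 38, -15).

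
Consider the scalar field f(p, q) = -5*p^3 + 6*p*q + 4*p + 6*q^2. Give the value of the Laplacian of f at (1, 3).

∂²f/∂p² = -30*p
∂²f/∂q² = 12
∇²f = -30*p + 12
At (1, 3): -18.

-18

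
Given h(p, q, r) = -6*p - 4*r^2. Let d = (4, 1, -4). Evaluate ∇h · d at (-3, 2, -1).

-56

∂h/∂p = -6
∂h/∂q = 0
∂h/∂r = -8*r
∇h at (-3, 2, -1) = (-6, 0, 8)
∇h · d = (-6)(4) + (0)(1) + (8)(-4) = -56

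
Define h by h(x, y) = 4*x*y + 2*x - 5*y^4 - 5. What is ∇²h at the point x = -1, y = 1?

-60

∂²h/∂x² = 0
∂²h/∂y² = -60*y^2
∇²h = -60*y^2
At (-1, 1): -60.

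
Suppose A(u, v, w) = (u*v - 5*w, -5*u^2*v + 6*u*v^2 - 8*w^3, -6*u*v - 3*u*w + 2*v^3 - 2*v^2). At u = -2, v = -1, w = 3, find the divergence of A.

9

∂A₁/∂u = v
∂A₂/∂v = -5*u^2 + 12*u*v
∂A₃/∂w = -3*u
∇·A = -5*u^2 + 12*u*v - 3*u + v
At (-2, -1, 3): 9.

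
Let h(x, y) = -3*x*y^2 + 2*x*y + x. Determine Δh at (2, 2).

∂²h/∂x² = 0
∂²h/∂y² = -6*x
∇²h = -6*x
At (2, 2): -12.

-12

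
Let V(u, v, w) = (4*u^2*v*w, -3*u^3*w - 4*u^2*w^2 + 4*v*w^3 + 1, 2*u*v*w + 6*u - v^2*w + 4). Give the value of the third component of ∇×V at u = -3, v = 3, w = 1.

(∇×V)_3 = ∂V₂/∂u − ∂V₁/∂v
= -9*u^2*w - 8*u*w^2 − (4*u^2*w)
= -13*u^2*w - 8*u*w^2
At (-3, 3, 1): -93.

-93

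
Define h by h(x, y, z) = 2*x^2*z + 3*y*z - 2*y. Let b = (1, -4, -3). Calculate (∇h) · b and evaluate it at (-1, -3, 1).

∂h/∂x = 4*x*z
∂h/∂y = 3*z - 2
∂h/∂z = 2*x^2 + 3*y
∇h at (-1, -3, 1) = (-4, 1, -7)
∇h · b = (-4)(1) + (1)(-4) + (-7)(-3) = 13

13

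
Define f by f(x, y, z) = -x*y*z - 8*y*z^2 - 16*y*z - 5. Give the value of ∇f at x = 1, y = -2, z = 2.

(4, -66, 98)

∂f/∂x = -y*z
∂f/∂y = -x*z - 8*z^2 - 16*z
∂f/∂z = -x*y - 16*y*z - 16*y
∇f = (-y*z, -x*z - 8*z^2 - 16*z, -x*y - 16*y*z - 16*y)
At (1, -2, 2): (4, -66, 98).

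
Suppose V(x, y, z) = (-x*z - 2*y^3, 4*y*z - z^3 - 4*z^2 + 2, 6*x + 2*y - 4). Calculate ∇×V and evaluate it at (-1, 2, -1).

(∇×V)₁ = ∂V₃/∂y − ∂V₂/∂z = -4*y + 3*z^2 + 8*z + 2
(∇×V)₂ = ∂V₁/∂z − ∂V₃/∂x = -x - 6
(∇×V)₃ = ∂V₂/∂x − ∂V₁/∂y = 6*y^2
∇×V = (-4*y + 3*z^2 + 8*z + 2, -x - 6, 6*y^2)
At (-1, 2, -1): (-11, -5, 24).

(-11, -5, 24)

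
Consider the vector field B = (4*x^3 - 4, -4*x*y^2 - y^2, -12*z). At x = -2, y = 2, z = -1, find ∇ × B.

(∇×B)₁ = ∂B₃/∂y − ∂B₂/∂z = 0
(∇×B)₂ = ∂B₁/∂z − ∂B₃/∂x = 0
(∇×B)₃ = ∂B₂/∂x − ∂B₁/∂y = -4*y^2
∇×B = (0, 0, -4*y^2)
At (-2, 2, -1): (0, 0, -16).

(0, 0, -16)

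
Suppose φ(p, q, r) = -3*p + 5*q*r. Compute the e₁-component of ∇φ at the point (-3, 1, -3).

(∇φ)_1 = ∂φ/∂p = -3
At (-3, 1, -3): -3.

-3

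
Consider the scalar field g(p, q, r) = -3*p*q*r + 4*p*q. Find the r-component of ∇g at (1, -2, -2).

6

(∇g)_3 = ∂g/∂r = -3*p*q
At (1, -2, -2): 6.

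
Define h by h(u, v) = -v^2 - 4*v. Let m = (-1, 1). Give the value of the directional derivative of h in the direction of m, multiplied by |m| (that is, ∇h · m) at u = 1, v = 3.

-10

∂h/∂u = 0
∂h/∂v = -2*v - 4
∇h at (1, 3) = (0, -10)
∇h · m = (0)(-1) + (-10)(1) = -10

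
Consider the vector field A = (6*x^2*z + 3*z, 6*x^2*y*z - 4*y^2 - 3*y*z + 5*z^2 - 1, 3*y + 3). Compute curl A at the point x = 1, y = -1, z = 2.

(-14, 9, -24)

(∇×A)₁ = ∂A₃/∂y − ∂A₂/∂z = -6*x^2*y + 3*y - 10*z + 3
(∇×A)₂ = ∂A₁/∂z − ∂A₃/∂x = 6*x^2 + 3
(∇×A)₃ = ∂A₂/∂x − ∂A₁/∂y = 12*x*y*z
∇×A = (-6*x^2*y + 3*y - 10*z + 3, 6*x^2 + 3, 12*x*y*z)
At (1, -1, 2): (-14, 9, -24).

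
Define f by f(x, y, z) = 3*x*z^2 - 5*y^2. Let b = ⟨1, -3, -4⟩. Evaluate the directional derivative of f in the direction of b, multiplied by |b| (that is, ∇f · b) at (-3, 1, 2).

186

∂f/∂x = 3*z^2
∂f/∂y = -10*y
∂f/∂z = 6*x*z
∇f at (-3, 1, 2) = (12, -10, -36)
∇f · b = (12)(1) + (-10)(-3) + (-36)(-4) = 186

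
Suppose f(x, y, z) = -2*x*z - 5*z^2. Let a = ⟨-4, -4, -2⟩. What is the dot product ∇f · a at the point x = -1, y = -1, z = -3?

-88

∂f/∂x = -2*z
∂f/∂y = 0
∂f/∂z = -2*x - 10*z
∇f at (-1, -1, -3) = (6, 0, 32)
∇f · a = (6)(-4) + (0)(-4) + (32)(-2) = -88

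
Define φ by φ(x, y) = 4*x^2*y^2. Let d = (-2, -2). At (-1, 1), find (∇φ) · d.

∂φ/∂x = 8*x*y^2
∂φ/∂y = 8*x^2*y
∇φ at (-1, 1) = (-8, 8)
∇φ · d = (-8)(-2) + (8)(-2) = 0

0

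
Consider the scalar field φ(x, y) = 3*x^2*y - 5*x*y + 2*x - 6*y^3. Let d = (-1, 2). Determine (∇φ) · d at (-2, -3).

∂φ/∂x = 6*x*y - 5*y + 2
∂φ/∂y = 3*x^2 - 5*x - 18*y^2
∇φ at (-2, -3) = (53, -140)
∇φ · d = (53)(-1) + (-140)(2) = -333

-333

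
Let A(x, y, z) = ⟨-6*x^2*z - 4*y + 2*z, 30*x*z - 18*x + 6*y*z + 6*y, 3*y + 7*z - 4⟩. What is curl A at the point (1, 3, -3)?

(∇×A)₁ = ∂A₃/∂y − ∂A₂/∂z = -30*x - 6*y + 3
(∇×A)₂ = ∂A₁/∂z − ∂A₃/∂x = -6*x^2 + 2
(∇×A)₃ = ∂A₂/∂x − ∂A₁/∂y = 30*z - 14
∇×A = (-30*x - 6*y + 3, -6*x^2 + 2, 30*z - 14)
At (1, 3, -3): (-45, -4, -104).

(-45, -4, -104)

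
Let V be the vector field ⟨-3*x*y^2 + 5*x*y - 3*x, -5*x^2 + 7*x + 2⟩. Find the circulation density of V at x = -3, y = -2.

88

∂V₂/∂x = -10*x + 7
∂V₁/∂y = -6*x*y + 5*x
Scalar curl = 6*x*y - 15*x + 7
At (-3, -2): 88.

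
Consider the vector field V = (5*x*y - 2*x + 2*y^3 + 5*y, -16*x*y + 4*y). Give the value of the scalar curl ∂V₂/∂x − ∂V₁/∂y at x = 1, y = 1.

∂V₂/∂x = -16*y
∂V₁/∂y = 5*x + 6*y^2 + 5
Scalar curl = -5*x - 6*y^2 - 16*y - 5
At (1, 1): -32.

-32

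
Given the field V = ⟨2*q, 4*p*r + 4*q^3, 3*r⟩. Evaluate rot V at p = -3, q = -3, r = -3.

(∇×V)₁ = ∂V₃/∂q − ∂V₂/∂r = -4*p
(∇×V)₂ = ∂V₁/∂r − ∂V₃/∂p = 0
(∇×V)₃ = ∂V₂/∂p − ∂V₁/∂q = 4*r - 2
∇×V = (-4*p, 0, 4*r - 2)
At (-3, -3, -3): (12, 0, -14).

(12, 0, -14)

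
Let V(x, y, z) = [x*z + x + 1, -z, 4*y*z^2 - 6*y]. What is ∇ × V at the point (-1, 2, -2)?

(∇×V)₁ = ∂V₃/∂y − ∂V₂/∂z = 4*z^2 - 5
(∇×V)₂ = ∂V₁/∂z − ∂V₃/∂x = x
(∇×V)₃ = ∂V₂/∂x − ∂V₁/∂y = 0
∇×V = (4*z^2 - 5, x, 0)
At (-1, 2, -2): (11, -1, 0).

(11, -1, 0)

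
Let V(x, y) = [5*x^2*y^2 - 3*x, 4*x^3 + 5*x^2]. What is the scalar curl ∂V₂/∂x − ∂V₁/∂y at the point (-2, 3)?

-92

∂V₂/∂x = 12*x^2 + 10*x
∂V₁/∂y = 10*x^2*y
Scalar curl = -10*x^2*y + 12*x^2 + 10*x
At (-2, 3): -92.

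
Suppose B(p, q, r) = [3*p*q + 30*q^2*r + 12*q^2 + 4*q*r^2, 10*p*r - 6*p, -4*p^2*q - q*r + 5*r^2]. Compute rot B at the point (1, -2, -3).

(-11, 152, -387)

(∇×B)₁ = ∂B₃/∂q − ∂B₂/∂r = -4*p^2 - 10*p - r
(∇×B)₂ = ∂B₁/∂r − ∂B₃/∂p = 8*p*q + 30*q^2 + 8*q*r
(∇×B)₃ = ∂B₂/∂p − ∂B₁/∂q = -3*p - 60*q*r - 24*q - 4*r^2 + 10*r - 6
∇×B = (-4*p^2 - 10*p - r, 8*p*q + 30*q^2 + 8*q*r, -3*p - 60*q*r - 24*q - 4*r^2 + 10*r - 6)
At (1, -2, -3): (-11, 152, -387).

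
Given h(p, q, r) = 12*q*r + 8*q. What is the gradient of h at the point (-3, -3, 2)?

∂h/∂p = 0
∂h/∂q = 12*r + 8
∂h/∂r = 12*q
∇h = (0, 12*r + 8, 12*q)
At (-3, -3, 2): (0, 32, -36).

(0, 32, -36)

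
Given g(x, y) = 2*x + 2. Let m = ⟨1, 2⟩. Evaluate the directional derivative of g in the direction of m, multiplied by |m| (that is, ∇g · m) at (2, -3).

∂g/∂x = 2
∂g/∂y = 0
∇g at (2, -3) = (2, 0)
∇g · m = (2)(1) + (0)(2) = 2

2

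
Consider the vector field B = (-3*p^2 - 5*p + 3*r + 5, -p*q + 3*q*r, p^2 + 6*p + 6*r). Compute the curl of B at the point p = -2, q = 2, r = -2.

(∇×B)₁ = ∂B₃/∂q − ∂B₂/∂r = -3*q
(∇×B)₂ = ∂B₁/∂r − ∂B₃/∂p = -2*p - 3
(∇×B)₃ = ∂B₂/∂p − ∂B₁/∂q = -q
∇×B = (-3*q, -2*p - 3, -q)
At (-2, 2, -2): (-6, 1, -2).

(-6, 1, -2)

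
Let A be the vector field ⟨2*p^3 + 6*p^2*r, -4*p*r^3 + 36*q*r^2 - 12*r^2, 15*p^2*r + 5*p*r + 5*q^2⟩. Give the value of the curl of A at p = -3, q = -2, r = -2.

(∇×A)₁ = ∂A₃/∂q − ∂A₂/∂r = 12*p*r^2 - 72*q*r + 10*q + 24*r
(∇×A)₂ = ∂A₁/∂r − ∂A₃/∂p = 6*p^2 - 30*p*r - 5*r
(∇×A)₃ = ∂A₂/∂p − ∂A₁/∂q = -4*r^3
∇×A = (12*p*r^2 - 72*q*r + 10*q + 24*r, 6*p^2 - 30*p*r - 5*r, -4*r^3)
At (-3, -2, -2): (-500, -116, 32).

(-500, -116, 32)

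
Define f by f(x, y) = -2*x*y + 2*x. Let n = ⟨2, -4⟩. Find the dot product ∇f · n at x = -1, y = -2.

∂f/∂x = -2*y + 2
∂f/∂y = -2*x
∇f at (-1, -2) = (6, 2)
∇f · n = (6)(2) + (2)(-4) = 4

4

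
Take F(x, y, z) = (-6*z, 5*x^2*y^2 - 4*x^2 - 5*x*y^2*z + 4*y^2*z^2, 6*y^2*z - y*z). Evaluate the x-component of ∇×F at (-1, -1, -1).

(∇×F)_1 = ∂F₃/∂y − ∂F₂/∂z
= 12*y*z - z − (-5*x*y^2 + 8*y^2*z)
= 5*x*y^2 - 8*y^2*z + 12*y*z - z
At (-1, -1, -1): 16.

16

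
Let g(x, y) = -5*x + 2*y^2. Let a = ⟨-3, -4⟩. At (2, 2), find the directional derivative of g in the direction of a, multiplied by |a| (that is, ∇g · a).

-17

∂g/∂x = -5
∂g/∂y = 4*y
∇g at (2, 2) = (-5, 8)
∇g · a = (-5)(-3) + (8)(-4) = -17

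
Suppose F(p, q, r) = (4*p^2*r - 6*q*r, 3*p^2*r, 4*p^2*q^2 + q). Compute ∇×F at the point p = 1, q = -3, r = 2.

(-26, -50, 24)

(∇×F)₁ = ∂F₃/∂q − ∂F₂/∂r = 8*p^2*q - 3*p^2 + 1
(∇×F)₂ = ∂F₁/∂r − ∂F₃/∂p = 4*p^2 - 8*p*q^2 - 6*q
(∇×F)₃ = ∂F₂/∂p − ∂F₁/∂q = 6*p*r + 6*r
∇×F = (8*p^2*q - 3*p^2 + 1, 4*p^2 - 8*p*q^2 - 6*q, 6*p*r + 6*r)
At (1, -3, 2): (-26, -50, 24).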